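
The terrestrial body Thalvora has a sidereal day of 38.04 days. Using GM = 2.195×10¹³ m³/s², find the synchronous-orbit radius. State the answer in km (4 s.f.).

T = 38.04 days = 3.287×10⁶ s.
A synchronous orbit has period T, so by Kepler's third law a = (μT²/4π²)^(1/3).
μT²/4π² = 2.195×10¹³ × (3.287×10⁶)² / 39.48 = 6.006×10²⁴ m³.
a = 1.818×10⁸ m = 1.8177×10⁵ km.

r_sync ≈ 1.818×10⁵ km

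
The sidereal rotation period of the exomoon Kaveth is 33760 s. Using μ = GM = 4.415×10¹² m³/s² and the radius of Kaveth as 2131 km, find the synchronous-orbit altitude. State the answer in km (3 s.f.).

h_sync ≈ 2900 km

A synchronous orbit has period T, so by Kepler's third law a = (μT²/4π²)^(1/3).
μT²/4π² = 4.415×10¹² × (3.376×10⁴)² / 39.48 = 1.275×10²⁰ m³.
a = 5.033×10⁶ m = 5032.6 km.
Altitude h = a − R = 5032.6 − 2131 = 2901.6 km.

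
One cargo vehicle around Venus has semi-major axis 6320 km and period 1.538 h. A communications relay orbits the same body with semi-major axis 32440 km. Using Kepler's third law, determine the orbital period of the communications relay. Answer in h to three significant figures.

T₂ ≈ 17.9 h

Kepler's third law: T² ∝ a³, so T₂ = T₁ (a₂/a₁)^(3/2).
a₂/a₁ = 5.133, (a₂/a₁)^(3/2) = 11.63.
T₂ = 1.538 × 11.63 = 17.89 h.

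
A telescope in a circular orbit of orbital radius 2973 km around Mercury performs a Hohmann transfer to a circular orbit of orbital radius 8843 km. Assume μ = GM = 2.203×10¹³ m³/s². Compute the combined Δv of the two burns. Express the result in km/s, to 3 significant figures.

r₁ = 2973 km = 2.973×10⁶ m.
r₂ = 8843 km = 8.843×10⁶ m.
Transfer ellipse a_t = (r₁ + r₂)/2 = 5.908×10⁶ m.
At r₁: circular v_c1 = √(μ/r₁) = 2722 m/s; transfer-periherm v_p = √[μ(2/r₁ − 1/a_t)] = 3330 m/s.
Δv₁ = v_p − v_c1 = 608.2 m/s.
At r₂: circular v_c2 = √(μ/r₂) = 1578 m/s; transfer-apoherm v_a = √[μ(2/r₂ − 1/a_t)] = 1120 m/s.
Δv₂ = v_c2 − v_a = 458.7 m/s.
Total Δv = Δv₁ + Δv₂ = 1067 m/s = 1.067 km/s.

Δv_total ≈ 1.07 km/s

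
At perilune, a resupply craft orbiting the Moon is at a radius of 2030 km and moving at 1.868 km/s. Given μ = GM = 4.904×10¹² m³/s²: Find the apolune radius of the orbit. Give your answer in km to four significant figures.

r_p = 2.030×10⁶ m.
Specific energy ε = v²/2 − μ/r = -6.711×10⁵ J/kg, so a = −μ/(2ε) = 3.654×10⁶ m.
The apsides satisfy r_p + r_a = 2a, so the apolune radius is 2a − r_p = 5.278×10⁶ m = 5277.9 km.

apolune radius ≈ 5278 km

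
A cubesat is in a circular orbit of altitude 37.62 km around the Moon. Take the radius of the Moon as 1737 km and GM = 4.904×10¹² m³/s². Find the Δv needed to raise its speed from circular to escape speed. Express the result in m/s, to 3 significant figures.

Δv ≈ 689 m/s

r = 1737 + 37.62 = 1774.6 km = 1.7746×10⁶ m.
Circular speed v_c = √(μ/r) = 1662 m/s.
Escape speed v_esc = √(2μ/r) = √2 × v_c = 2351 m/s.
Δv = v_esc − v_c = 688.6 m/s.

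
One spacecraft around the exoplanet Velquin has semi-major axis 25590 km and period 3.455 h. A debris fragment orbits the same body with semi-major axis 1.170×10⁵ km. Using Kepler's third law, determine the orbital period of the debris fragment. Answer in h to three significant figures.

Kepler's third law: T² ∝ a³, so T₂ = T₁ (a₂/a₁)^(3/2).
a₂/a₁ = 4.572, (a₂/a₁)^(3/2) = 9.776.
T₂ = 3.455 × 9.776 = 33.78 h.

T₂ ≈ 33.8 h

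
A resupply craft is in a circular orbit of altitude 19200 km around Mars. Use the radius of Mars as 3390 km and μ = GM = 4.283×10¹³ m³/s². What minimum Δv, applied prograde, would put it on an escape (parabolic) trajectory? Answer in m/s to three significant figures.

r = 3390 + 19200 = 22590 km = 2.2590×10⁷ m.
Circular speed v_c = √(μ/r) = 1377 m/s.
Escape speed v_esc = √(2μ/r) = √2 × v_c = 1947 m/s.
Δv = v_esc − v_c = 570.3 m/s.

Δv ≈ 570 m/s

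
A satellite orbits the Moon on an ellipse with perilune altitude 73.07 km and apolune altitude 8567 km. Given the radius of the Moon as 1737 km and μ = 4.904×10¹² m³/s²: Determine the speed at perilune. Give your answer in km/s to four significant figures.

r_p = 1737 + 73.07 = 1810.1 km = 1.8101×10⁶ m.
r_a = 1737 + 8567 = 10304 km = 1.0304×10⁷ m.
Semi-major axis a = (r_p + r_a)/2 = 6057.0 km = 6.057×10⁶ m.
Vis-viva: v² = μ(2/r − 1/a) = 4.904×10¹² × (1.105×10⁻⁶ − 1.651×10⁻⁷) = 4.609×10⁶ m²/s².
v = 2147 m/s = 2.147 km/s.

v ≈ 2.147 km/s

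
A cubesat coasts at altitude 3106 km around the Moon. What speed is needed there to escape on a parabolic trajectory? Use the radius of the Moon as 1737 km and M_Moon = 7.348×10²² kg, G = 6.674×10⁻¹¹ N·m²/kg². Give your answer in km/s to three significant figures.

μ = GM = 6.674×10⁻¹¹ × 7.348×10²² = 4.904×10¹² m³/s².
r = 1737 + 3106 = 4843.0 km = 4.8430×10⁶ m.
Escape speed v_esc = √(2μ/r) = √(2 × 4.904×10¹² / 4.843×10⁶) = √(2.025×10⁶) = 1423 m/s.
= 1.423 km/s.

v_esc ≈ 1.42 km/s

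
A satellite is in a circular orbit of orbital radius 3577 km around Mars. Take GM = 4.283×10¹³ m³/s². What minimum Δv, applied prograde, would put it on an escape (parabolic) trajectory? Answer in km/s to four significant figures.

r = 3577 km = 3.577×10⁶ m.
Circular speed v_c = √(μ/r) = 3460 m/s.
Escape speed v_esc = √(2μ/r) = √2 × v_c = 4894 m/s.
Δv = v_esc − v_c = 1433 m/s = 1.433 km/s.

Δv ≈ 1.433 km/s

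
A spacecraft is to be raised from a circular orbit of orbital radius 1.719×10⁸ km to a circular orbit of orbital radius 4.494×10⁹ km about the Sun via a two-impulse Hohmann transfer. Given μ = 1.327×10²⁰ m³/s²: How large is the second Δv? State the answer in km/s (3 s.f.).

r₁ = 1.719×10⁸ km = 1.719×10¹¹ m.
r₂ = 4.494×10⁹ km = 4.494×10¹² m.
Transfer ellipse a_t = (r₁ + r₂)/2 = 2.333×10¹² m.
At r₁: circular v_c1 = √(μ/r₁) = 27780 m/s; transfer-perihelion v_p = √[μ(2/r₁ − 1/a_t)] = 38560 m/s.
At r₂: circular v_c2 = √(μ/r₂) = 5434 m/s; transfer-aphelion v_a = √[μ(2/r₂ − 1/a_t)] = 1475 m/s.
Δv₂ = v_c2 − v_a = 3959 m/s.
= 3.959 km/s.

Δv ≈ 3.96 km/s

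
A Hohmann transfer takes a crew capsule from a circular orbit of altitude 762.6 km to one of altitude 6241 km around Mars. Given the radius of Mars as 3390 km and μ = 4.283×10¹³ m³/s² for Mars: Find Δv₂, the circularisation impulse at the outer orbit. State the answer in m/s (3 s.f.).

r₁ = 3390 + 762.6 = 4152.6 km = 4.1526×10⁶ m.
r₂ = 3390 + 6241 = 9631.0 km = 9.6310×10⁶ m.
Transfer ellipse a_t = (r₁ + r₂)/2 = 6.892×10⁶ m.
At r₁: circular v_c1 = √(μ/r₁) = 3212 m/s; transfer-periapsis v_p = √[μ(2/r₁ − 1/a_t)] = 3796 m/s.
At r₂: circular v_c2 = √(μ/r₂) = 2109 m/s; transfer-apoapsis v_a = √[μ(2/r₂ − 1/a_t)] = 1637 m/s.
Δv₂ = v_c2 − v_a = 471.9 m/s.

Δv ≈ 472 m/s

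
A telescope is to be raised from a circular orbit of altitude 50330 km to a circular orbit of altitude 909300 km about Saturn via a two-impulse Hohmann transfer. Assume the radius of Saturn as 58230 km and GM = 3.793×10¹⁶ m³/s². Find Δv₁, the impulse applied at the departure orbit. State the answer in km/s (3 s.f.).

Δv ≈ 6.37 km/s

r₁ = 58230 + 50330 = 108560 km = 1.0856×10⁸ m.
r₂ = 58230 + 909300 = 967530 km = 9.6753×10⁸ m.
Transfer ellipse a_t = (r₁ + r₂)/2 = 5.380×10⁸ m.
At r₁: circular v_c1 = √(μ/r₁) = 18690 m/s; transfer-perikrone v_p = √[μ(2/r₁ − 1/a_t)] = 25070 m/s.
Δv₁ = v_p − v_c1 = 6374 m/s.
= 6.374 km/s.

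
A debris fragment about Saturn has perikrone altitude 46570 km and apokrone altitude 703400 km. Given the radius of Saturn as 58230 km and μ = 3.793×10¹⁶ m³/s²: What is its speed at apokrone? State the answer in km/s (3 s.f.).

v ≈ 3.47 km/s

r_p = 58230 + 46570 = 104800 km = 1.0480×10⁸ m.
r_a = 58230 + 703400 = 761630 km = 7.6163×10⁸ m.
Semi-major axis a = (r_p + r_a)/2 = 4.3322×10⁵ km = 4.332×10⁸ m.
Vis-viva: v² = μ(2/r − 1/a) = 3.793×10¹⁶ × (2.626×10⁻⁹ − 2.308×10⁻⁹) = 1.205×10⁷ m²/s².
v = 3471 m/s = 3.471 km/s.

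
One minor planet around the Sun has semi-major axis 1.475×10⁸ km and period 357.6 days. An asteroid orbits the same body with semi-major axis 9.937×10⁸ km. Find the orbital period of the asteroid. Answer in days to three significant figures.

T₂ ≈ 6250 days

Kepler's third law: T² ∝ a³, so T₂ = T₁ (a₂/a₁)^(3/2).
a₂/a₁ = 6.737, (a₂/a₁)^(3/2) = 17.49.
T₂ = 357.6 × 17.49 = 6253 days.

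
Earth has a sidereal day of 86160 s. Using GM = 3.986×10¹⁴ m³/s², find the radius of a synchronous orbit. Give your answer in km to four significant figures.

r_sync ≈ 42160 km

A synchronous orbit has period T, so by Kepler's third law a = (μT²/4π²)^(1/3).
μT²/4π² = 3.986×10¹⁴ × (8.616×10⁴)² / 39.48 = 7.495×10²² m³.
a = 4.216×10⁷ m = 42163 km.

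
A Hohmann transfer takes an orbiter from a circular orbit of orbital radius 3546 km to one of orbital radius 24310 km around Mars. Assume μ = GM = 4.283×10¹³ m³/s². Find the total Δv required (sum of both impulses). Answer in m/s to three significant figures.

r₁ = 3546 km = 3.546×10⁶ m.
r₂ = 24310 km = 2.431×10⁷ m.
Transfer ellipse a_t = (r₁ + r₂)/2 = 1.393×10⁷ m.
At r₁: circular v_c1 = √(μ/r₁) = 3475 m/s; transfer-periapsis v_p = √[μ(2/r₁ − 1/a_t)] = 4591 m/s.
Δv₁ = v_p − v_c1 = 1116 m/s.
At r₂: circular v_c2 = √(μ/r₂) = 1327 m/s; transfer-apoapsis v_a = √[μ(2/r₂ − 1/a_t)] = 669.7 m/s.
Δv₂ = v_c2 − v_a = 657.6 m/s.
Total Δv = Δv₁ + Δv₂ = 1774 m/s.

Δv_total ≈ 1770 m/s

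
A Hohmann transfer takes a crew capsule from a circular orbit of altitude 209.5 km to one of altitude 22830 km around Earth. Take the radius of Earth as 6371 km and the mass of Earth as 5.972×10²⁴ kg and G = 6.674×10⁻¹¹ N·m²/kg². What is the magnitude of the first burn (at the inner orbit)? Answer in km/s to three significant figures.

μ = GM = 6.674×10⁻¹¹ × 5.972×10²⁴ = 3.986×10¹⁴ m³/s².
r₁ = 6371 + 209.5 = 6580.5 km = 6.5805×10⁶ m.
r₂ = 6371 + 22830 = 29201 km = 2.9201×10⁷ m.
Transfer ellipse a_t = (r₁ + r₂)/2 = 1.789×10⁷ m.
At r₁: circular v_c1 = √(μ/r₁) = 7783 m/s; transfer-perigee v_p = √[μ(2/r₁ − 1/a_t)] = 9943 m/s.
Δv₁ = v_p − v_c1 = 2160 m/s.
= 2.160 km/s.

Δv ≈ 2.16 km/s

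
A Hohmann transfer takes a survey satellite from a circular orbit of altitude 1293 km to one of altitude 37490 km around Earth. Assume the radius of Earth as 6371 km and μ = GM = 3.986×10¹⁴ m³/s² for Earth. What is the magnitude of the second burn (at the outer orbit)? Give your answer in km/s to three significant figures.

r₁ = 6371 + 1293 = 7664.0 km = 7.6640×10⁶ m.
r₂ = 6371 + 37490 = 43861 km = 4.3861×10⁷ m.
Transfer ellipse a_t = (r₁ + r₂)/2 = 2.576×10⁷ m.
At r₁: circular v_c1 = √(μ/r₁) = 7212 m/s; transfer-perigee v_p = √[μ(2/r₁ − 1/a_t)] = 9410 m/s.
At r₂: circular v_c2 = √(μ/r₂) = 3015 m/s; transfer-apogee v_a = √[μ(2/r₂ − 1/a_t)] = 1644 m/s.
Δv₂ = v_c2 − v_a = 1370 m/s.
= 1.370 km/s.

Δv ≈ 1.37 km/s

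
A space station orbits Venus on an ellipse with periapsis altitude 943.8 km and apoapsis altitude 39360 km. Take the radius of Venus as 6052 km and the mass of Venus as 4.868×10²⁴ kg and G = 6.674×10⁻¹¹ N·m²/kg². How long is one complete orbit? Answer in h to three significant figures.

T ≈ 13.0 h

μ = GM = 6.674×10⁻¹¹ × 4.868×10²⁴ = 3.249×10¹⁴ m³/s².
r_p = 6052 + 943.8 = 6995.8 km = 6.9958×10⁶ m.
r_a = 6052 + 39360 = 45412 km = 4.5412×10⁷ m.
Semi-major axis a = (r_p + r_a)/2 = (6995.8 + 45412)/2 = 26204 km = 2.620×10⁷ m.
By Kepler's third law T = 2π√(a³/μ) = 2π × 7.442×10³ = 4.676×10⁴ s.
= 12.99 h.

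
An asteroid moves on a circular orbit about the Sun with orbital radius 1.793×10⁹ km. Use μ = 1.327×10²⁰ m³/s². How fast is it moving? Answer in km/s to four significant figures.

r = 1.793×10⁹ km = 1.793×10¹² m.
For a circular orbit v = √(μ/r) = √(1.327×10²⁰ / 1.793×10¹²) = √(7.401×10⁷) = 8603 m/s.
That is 8.603 km/s.

v ≈ 8.603 km/s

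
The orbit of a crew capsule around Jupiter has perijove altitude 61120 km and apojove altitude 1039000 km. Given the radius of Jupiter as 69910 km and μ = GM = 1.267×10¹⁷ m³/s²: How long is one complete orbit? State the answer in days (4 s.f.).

r_p = 69910 + 61120 = 131030 km = 1.3103×10⁸ m.
r_a = 69910 + 1039000 = 1108900 km = 1.1089×10⁹ m.
Semi-major axis a = (r_p + r_a)/2 = (1.3103×10⁵ + 1.1089×10⁶)/2 = 6.1997×10⁵ km = 6.200×10⁸ m.
By Kepler's third law T = 2π√(a³/μ) = 2π × 4.337×10⁴ = 2.725×10⁵ s.
= 3.154 days.

T ≈ 3.154 days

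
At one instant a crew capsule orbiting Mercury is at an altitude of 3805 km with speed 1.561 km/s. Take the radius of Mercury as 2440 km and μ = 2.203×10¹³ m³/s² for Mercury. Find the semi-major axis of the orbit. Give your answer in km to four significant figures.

r = 2440 + 3805 = 6245.0 km = 6.245×10⁶ m.
Vis-viva rearranged: 1/a = 2/r − v²/μ = 3.203×10⁻⁷ − 1.106×10⁻⁷ = 2.096×10⁻⁷ m⁻¹.
a = 4.770×10⁶ m = 4769.9 km.

a ≈ 4770 km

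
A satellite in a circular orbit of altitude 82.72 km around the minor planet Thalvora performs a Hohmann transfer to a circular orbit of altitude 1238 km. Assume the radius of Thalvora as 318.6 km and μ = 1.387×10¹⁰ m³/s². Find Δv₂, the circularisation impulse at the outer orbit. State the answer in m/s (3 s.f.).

Δv ≈ 34.0 m/s

r₁ = 318.6 + 82.72 = 401.32 km = 4.0132×10⁵ m.
r₂ = 318.6 + 1238 = 1556.6 km = 1.5566×10⁶ m.
Transfer ellipse a_t = (r₁ + r₂)/2 = 9.790×10⁵ m.
At r₁: circular v_c1 = √(μ/r₁) = 185.9 m/s; transfer-periapsis v_p = √[μ(2/r₁ − 1/a_t)] = 234.4 m/s.
At r₂: circular v_c2 = √(μ/r₂) = 94.40 m/s; transfer-apoapsis v_a = √[μ(2/r₂ − 1/a_t)] = 60.44 m/s.
Δv₂ = v_c2 − v_a = 33.96 m/s.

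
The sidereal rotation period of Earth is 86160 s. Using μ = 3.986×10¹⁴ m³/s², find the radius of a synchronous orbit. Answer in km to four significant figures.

A synchronous orbit has period T, so by Kepler's third law a = (μT²/4π²)^(1/3).
μT²/4π² = 3.986×10¹⁴ × (8.616×10⁴)² / 39.48 = 7.495×10²² m³.
a = 4.216×10⁷ m = 42163 km.

r_sync ≈ 42160 km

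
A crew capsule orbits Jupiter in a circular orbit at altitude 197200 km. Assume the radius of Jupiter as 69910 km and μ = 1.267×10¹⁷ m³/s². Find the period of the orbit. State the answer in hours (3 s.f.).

T ≈ 21.4 hours

r = 69910 + 197200 = 267110 km = 2.6711×10⁸ m.
Kepler's third law: T = 2π√(r³/μ) = 2π√((2.671×10⁸)³ / 1.267×10¹⁷).
r³/μ = 1.504×10⁸ s², so T = 2π × 1.226×10⁴ = 7.706×10⁴ s.
Converting: 7.706×10⁴ s ÷ 3600 = 21.41 hours.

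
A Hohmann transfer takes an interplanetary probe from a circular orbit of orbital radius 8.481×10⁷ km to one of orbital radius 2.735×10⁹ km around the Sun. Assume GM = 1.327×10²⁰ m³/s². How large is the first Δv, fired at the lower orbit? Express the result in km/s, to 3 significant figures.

Δv ≈ 15.5 km/s

r₁ = 8.481×10⁷ km = 8.481×10¹⁰ m.
r₂ = 2.735×10⁹ km = 2.735×10¹² m.
Transfer ellipse a_t = (r₁ + r₂)/2 = 1.410×10¹² m.
At r₁: circular v_c1 = √(μ/r₁) = 39560 m/s; transfer-perihelion v_p = √[μ(2/r₁ − 1/a_t)] = 55090 m/s.
Δv₁ = v_p − v_c1 = 15540 m/s.
= 15.54 km/s.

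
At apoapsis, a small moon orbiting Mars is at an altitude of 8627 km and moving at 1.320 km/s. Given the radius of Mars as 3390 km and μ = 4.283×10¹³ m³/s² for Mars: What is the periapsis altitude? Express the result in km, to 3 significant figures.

periapsis altitude ≈ 498 km

r_a = 3390 + 8627 = 12017 km = 1.202×10⁷ m.
Specific energy ε = v²/2 − μ/r = -2.693×10⁶ J/kg, so a = −μ/(2ε) = 7.952×10⁶ m.
The apsides satisfy r_p + r_a = 2a, so the periapsis radius is 2a − r_a = 3.888×10⁶ m = 3887.7 km.
Periapsis altitude = 3887.7 − 3390 = 497.68 km.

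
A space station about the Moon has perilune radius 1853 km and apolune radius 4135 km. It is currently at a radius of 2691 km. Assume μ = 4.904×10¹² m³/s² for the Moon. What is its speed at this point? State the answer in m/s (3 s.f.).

v ≈ 1420 m/s

Semi-major axis a = (r_p + r_a)/2 = 2994.0 km = 2.994×10⁶ m.
Vis-viva: v² = μ(2/r − 1/a) = 4.904×10¹² × (7.432×10⁻⁷ − 3.340×10⁻⁷) = 2.007×10⁶ m²/s².
v = 1417 m/s.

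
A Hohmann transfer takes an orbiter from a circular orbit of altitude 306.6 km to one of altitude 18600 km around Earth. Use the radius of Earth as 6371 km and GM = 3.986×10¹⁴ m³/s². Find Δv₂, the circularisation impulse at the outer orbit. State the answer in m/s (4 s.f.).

Δv ≈ 1400 m/s

r₁ = 6371 + 306.6 = 6677.6 km = 6.6776×10⁶ m.
r₂ = 6371 + 18600 = 24971 km = 2.4971×10⁷ m.
Transfer ellipse a_t = (r₁ + r₂)/2 = 1.582×10⁷ m.
At r₁: circular v_c1 = √(μ/r₁) = 7726 m/s; transfer-perigee v_p = √[μ(2/r₁ − 1/a_t)] = 9705 m/s.
At r₂: circular v_c2 = √(μ/r₂) = 3995 m/s; transfer-apogee v_a = √[μ(2/r₂ − 1/a_t)] = 2595 m/s.
Δv₂ = v_c2 − v_a = 1400 m/s.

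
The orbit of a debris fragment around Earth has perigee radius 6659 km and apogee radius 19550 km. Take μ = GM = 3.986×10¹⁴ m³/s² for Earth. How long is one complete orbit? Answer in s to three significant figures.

Semi-major axis a = (r_p + r_a)/2 = (6659.0 + 19550)/2 = 13104 km = 1.310×10⁷ m.
By Kepler's third law T = 2π√(a³/μ) = 2π × 2.376×10³ = 1.493×10⁴ s.

T ≈ 14900 s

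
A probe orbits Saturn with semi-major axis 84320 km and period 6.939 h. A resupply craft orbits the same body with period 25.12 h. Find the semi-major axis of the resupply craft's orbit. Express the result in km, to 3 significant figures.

a₂ ≈ 1.99×10⁵ km

Kepler's third law: a³ ∝ T², so a₂ = a₁ (T₂/T₁)^(2/3).
T₂/T₁ = 3.620, (T₂/T₁)^(2/3) = 2.358.
a₂ = 84320 × 2.358 = 1.988×10⁵ km.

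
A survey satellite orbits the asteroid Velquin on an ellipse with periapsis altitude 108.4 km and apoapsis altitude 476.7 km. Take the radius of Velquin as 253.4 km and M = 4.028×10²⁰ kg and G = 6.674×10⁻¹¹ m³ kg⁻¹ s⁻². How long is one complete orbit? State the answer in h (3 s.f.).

T ≈ 4.29 h

μ = GM = 6.674×10⁻¹¹ × 4.028×10²⁰ = 2.688×10¹⁰ m³/s².
r_p = 253.4 + 108.4 = 361.80 km = 3.6180×10⁵ m.
r_a = 253.4 + 476.7 = 730.10 km = 7.3010×10⁵ m.
Semi-major axis a = (r_p + r_a)/2 = (361.80 + 730.10)/2 = 545.95 km = 5.460×10⁵ m.
By Kepler's third law T = 2π√(a³/μ) = 2π × 2.460×10³ = 1.546×10⁴ s.
= 4.294 h.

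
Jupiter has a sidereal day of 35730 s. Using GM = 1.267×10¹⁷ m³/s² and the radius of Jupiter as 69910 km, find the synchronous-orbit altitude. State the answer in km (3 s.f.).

A synchronous orbit has period T, so by Kepler's third law a = (μT²/4π²)^(1/3).
μT²/4π² = 1.267×10¹⁷ × (3.573×10⁴)² / 39.48 = 4.097×10²⁴ m³.
a = 1.600×10⁸ m = 1.6002×10⁵ km.
Altitude h = a − R = 1.6002×10⁵ − 69910 = 90105 km.

h_sync ≈ 90100 km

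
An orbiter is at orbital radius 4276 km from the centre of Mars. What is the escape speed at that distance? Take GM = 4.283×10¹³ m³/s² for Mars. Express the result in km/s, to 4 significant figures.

r = 4276 km = 4.276×10⁶ m.
Escape speed v_esc = √(2μ/r) = √(2 × 4.283×10¹³ / 4.276×10⁶) = √(2.003×10⁷) = 4476 m/s.
= 4.476 km/s.

v_esc ≈ 4.476 km/s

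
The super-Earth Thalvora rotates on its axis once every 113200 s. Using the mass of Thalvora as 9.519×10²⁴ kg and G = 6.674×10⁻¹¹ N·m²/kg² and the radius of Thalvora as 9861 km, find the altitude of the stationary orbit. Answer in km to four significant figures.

h_sync ≈ 49220 km

μ = GM = 6.674×10⁻¹¹ × 9.519×10²⁴ = 6.353×10¹⁴ m³/s².
A synchronous orbit has period T, so by Kepler's third law a = (μT²/4π²)^(1/3).
μT²/4π² = 6.353×10¹⁴ × (1.132×10⁵)² / 39.48 = 2.062×10²³ m³.
a = 5.908×10⁷ m = 59080 km.
Altitude h = a − R = 59080 − 9861 = 49219 km.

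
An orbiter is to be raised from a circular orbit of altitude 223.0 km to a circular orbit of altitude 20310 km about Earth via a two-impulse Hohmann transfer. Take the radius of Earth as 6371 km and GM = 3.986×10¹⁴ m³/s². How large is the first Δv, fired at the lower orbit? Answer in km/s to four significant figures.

Δv ≈ 2.071 km/s

r₁ = 6371 + 223.0 = 6594.0 km = 6.5940×10⁶ m.
r₂ = 6371 + 20310 = 26681 km = 2.6681×10⁷ m.
Transfer ellipse a_t = (r₁ + r₂)/2 = 1.664×10⁷ m.
At r₁: circular v_c1 = √(μ/r₁) = 7775 m/s; transfer-perigee v_p = √[μ(2/r₁ − 1/a_t)] = 9846 m/s.
Δv₁ = v_p − v_c1 = 2071 m/s.
= 2.071 km/s.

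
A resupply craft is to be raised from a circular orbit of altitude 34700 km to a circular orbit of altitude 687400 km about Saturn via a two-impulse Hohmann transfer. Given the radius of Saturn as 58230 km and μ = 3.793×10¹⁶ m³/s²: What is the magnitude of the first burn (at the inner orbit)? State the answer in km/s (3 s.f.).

r₁ = 58230 + 34700 = 92930 km = 9.2930×10⁷ m.
r₂ = 58230 + 687400 = 745630 km = 7.4563×10⁸ m.
Transfer ellipse a_t = (r₁ + r₂)/2 = 4.193×10⁸ m.
At r₁: circular v_c1 = √(μ/r₁) = 20200 m/s; transfer-perikrone v_p = √[μ(2/r₁ − 1/a_t)] = 26940 m/s.
Δv₁ = v_p − v_c1 = 6739 m/s.
= 6.739 km/s.

Δv ≈ 6.74 km/s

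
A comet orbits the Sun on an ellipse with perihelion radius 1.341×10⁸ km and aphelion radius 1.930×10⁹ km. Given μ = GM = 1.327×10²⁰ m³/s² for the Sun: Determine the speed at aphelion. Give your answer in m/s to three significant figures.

Semi-major axis a = (r_p + r_a)/2 = 1.0320×10⁹ km = 1.032×10¹² m.
Vis-viva: v² = μ(2/r − 1/a) = 1.327×10²⁰ × (1.036×10⁻¹² − 9.689×10⁻¹³) = 8.934×10⁶ m²/s².
v = 2989 m/s.

v ≈ 2990 m/s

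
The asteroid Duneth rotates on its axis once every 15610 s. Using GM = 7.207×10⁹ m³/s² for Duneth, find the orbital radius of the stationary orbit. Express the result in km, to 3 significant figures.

A synchronous orbit has period T, so by Kepler's third law a = (μT²/4π²)^(1/3).
μT²/4π² = 7.207×10⁹ × (1.561×10⁴)² / 39.48 = 4.448×10¹⁶ m³.
a = 3.543×10⁵ m = 354.32 km.

r_sync ≈ 354 km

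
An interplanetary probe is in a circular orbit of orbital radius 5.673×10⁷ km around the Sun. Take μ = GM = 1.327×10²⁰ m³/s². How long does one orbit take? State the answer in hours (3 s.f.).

T ≈ 2050 hours

r = 5.673×10⁷ km = 5.673×10¹⁰ m.
Kepler's third law: T = 2π√(r³/μ) = 2π√((5.673×10¹⁰)³ / 1.327×10²⁰).
r³/μ = 1.376×10¹² s², so T = 2π × 1.173×10⁶ = 7.370×10⁶ s.
Converting: 7.370×10⁶ s ÷ 3600 = 2047 hours.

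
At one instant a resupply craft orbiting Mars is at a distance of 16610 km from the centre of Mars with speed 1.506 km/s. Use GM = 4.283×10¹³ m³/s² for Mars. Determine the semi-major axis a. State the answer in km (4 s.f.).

a ≈ 14820 km

r = 1.661×10⁷ m.
Vis-viva rearranged: 1/a = 2/r − v²/μ = 1.204×10⁻⁷ − 5.295×10⁻⁸ = 6.746×10⁻⁸ m⁻¹.
a = 1.482×10⁷ m = 14825 km.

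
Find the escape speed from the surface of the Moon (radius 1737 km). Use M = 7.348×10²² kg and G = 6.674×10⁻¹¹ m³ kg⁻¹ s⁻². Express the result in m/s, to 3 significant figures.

v_esc ≈ 2380 m/s

μ = GM = 6.674×10⁻¹¹ × 7.348×10²² = 4.904×10¹² m³/s².
r = R = 1.737×10⁶ m.
Escape speed v_esc = √(2μ/r) = √(2 × 4.904×10¹² / 1.737×10⁶) = √(5.647×10⁶) = 2376 m/s.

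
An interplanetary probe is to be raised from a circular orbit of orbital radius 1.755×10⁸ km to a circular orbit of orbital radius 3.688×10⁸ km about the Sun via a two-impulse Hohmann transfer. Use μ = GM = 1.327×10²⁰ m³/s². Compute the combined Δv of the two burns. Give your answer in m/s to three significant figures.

r₁ = 1.755×10⁸ km = 1.755×10¹¹ m.
r₂ = 3.688×10⁸ km = 3.688×10¹¹ m.
Transfer ellipse a_t = (r₁ + r₂)/2 = 2.722×10¹¹ m.
At r₁: circular v_c1 = √(μ/r₁) = 27500 m/s; transfer-perihelion v_p = √[μ(2/r₁ − 1/a_t)] = 32010 m/s.
Δv₁ = v_p − v_c1 = 4512 m/s.
At r₂: circular v_c2 = √(μ/r₂) = 18970 m/s; transfer-aphelion v_a = √[μ(2/r₂ − 1/a_t)] = 15230 m/s.
Δv₂ = v_c2 − v_a = 3736 m/s.
Total Δv = Δv₁ + Δv₂ = 8249 m/s.

Δv_total ≈ 8250 m/s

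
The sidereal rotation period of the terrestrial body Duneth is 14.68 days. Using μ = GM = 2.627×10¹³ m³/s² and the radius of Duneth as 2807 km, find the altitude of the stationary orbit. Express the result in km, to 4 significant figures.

h_sync ≈ 99490 km

T = 14.68 days = 1.268×10⁶ s.
A synchronous orbit has period T, so by Kepler's third law a = (μT²/4π²)^(1/3).
μT²/4π² = 2.627×10¹³ × (1.268×10⁶)² / 39.48 = 1.070×10²⁴ m³.
a = 1.023×10⁸ m = 1.0230×10⁵ km.
Altitude h = a − R = 1.0230×10⁵ − 2807 = 99489 km.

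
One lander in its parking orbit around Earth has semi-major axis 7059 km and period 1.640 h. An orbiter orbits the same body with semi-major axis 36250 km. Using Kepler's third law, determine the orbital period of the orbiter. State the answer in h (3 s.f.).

Kepler's third law: T² ∝ a³, so T₂ = T₁ (a₂/a₁)^(3/2).
a₂/a₁ = 5.135, (a₂/a₁)^(3/2) = 11.64.
T₂ = 1.640 × 11.64 = 19.08 h.

T₂ ≈ 19.1 h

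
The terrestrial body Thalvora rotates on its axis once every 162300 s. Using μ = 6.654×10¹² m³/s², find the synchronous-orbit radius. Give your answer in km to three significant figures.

r_sync ≈ 16400 km

A synchronous orbit has period T, so by Kepler's third law a = (μT²/4π²)^(1/3).
μT²/4π² = 6.654×10¹² × (1.623×10⁵)² / 39.48 = 4.440×10²¹ m³.
a = 1.644×10⁷ m = 16436 km.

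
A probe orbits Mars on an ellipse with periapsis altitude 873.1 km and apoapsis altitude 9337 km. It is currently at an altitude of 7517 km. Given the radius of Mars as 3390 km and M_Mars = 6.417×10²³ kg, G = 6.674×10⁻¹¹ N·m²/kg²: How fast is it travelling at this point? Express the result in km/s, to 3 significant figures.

v ≈ 1.68 km/s

μ = GM = 6.674×10⁻¹¹ × 6.417×10²³ = 4.283×10¹³ m³/s².
r_p = 3390 + 873.1 = 4263.1 km = 4.2631×10⁶ m.
r_a = 3390 + 9337 = 12727 km = 1.2727×10⁷ m.
r = 3390 + 7517 = 10907 km = 1.091×10⁷ m.
Semi-major axis a = (r_p + r_a)/2 = 8495.0 km = 8.495×10⁶ m.
Vis-viva: v² = μ(2/r − 1/a) = 4.283×10¹³ × (1.834×10⁻⁷ − 1.177×10⁻⁷) = 2.812×10⁶ m²/s².
v = 1677 m/s = 1.677 km/s.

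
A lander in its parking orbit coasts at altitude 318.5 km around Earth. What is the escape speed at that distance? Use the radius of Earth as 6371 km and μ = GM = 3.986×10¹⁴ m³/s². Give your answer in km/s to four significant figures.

r = 6371 + 318.5 = 6689.5 km = 6.6895×10⁶ m.
Escape speed v_esc = √(2μ/r) = √(2 × 3.986×10¹⁴ / 6.690×10⁶) = √(1.192×10⁸) = 10920 m/s.
= 10.92 km/s.

v_esc ≈ 10.92 km/s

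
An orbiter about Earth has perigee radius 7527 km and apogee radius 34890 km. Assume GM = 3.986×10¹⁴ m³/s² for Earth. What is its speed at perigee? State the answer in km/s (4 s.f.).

Semi-major axis a = (r_p + r_a)/2 = 21208 km = 2.121×10⁷ m.
Vis-viva: v² = μ(2/r − 1/a) = 3.986×10¹⁴ × (2.657×10⁻⁷ − 4.715×10⁻⁸) = 8.712×10⁷ m²/s².
v = 9334 m/s = 9.334 km/s.

v ≈ 9.334 km/s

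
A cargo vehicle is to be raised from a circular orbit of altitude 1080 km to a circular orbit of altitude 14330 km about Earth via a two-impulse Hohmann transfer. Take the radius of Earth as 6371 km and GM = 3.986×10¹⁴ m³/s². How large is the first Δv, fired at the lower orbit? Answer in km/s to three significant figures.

r₁ = 6371 + 1080 = 7451.0 km = 7.4510×10⁶ m.
r₂ = 6371 + 14330 = 20701 km = 2.0701×10⁷ m.
Transfer ellipse a_t = (r₁ + r₂)/2 = 1.408×10⁷ m.
At r₁: circular v_c1 = √(μ/r₁) = 7314 m/s; transfer-perigee v_p = √[μ(2/r₁ − 1/a_t)] = 8870 m/s.
Δv₁ = v_p − v_c1 = 1556 m/s.
= 1.556 km/s.

Δv ≈ 1.56 km/s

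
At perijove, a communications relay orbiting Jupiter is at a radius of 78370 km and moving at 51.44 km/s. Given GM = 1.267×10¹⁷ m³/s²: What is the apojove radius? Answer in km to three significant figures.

apojove radius ≈ 3.53×10⁵ km

r_p = 7.837×10⁷ m.
Specific energy ε = v²/2 − μ/r = -2.937×10⁸ J/kg, so a = −μ/(2ε) = 2.157×10⁸ m.
The apsides satisfy r_p + r_a = 2a, so the apojove radius is 2a − r_p = 3.531×10⁸ m = 3.5309×10⁵ km.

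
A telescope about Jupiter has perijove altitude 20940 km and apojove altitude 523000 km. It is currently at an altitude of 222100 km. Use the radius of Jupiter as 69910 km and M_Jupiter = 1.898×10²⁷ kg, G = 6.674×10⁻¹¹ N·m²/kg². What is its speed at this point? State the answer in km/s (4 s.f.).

v ≈ 22.30 km/s

μ = GM = 6.674×10⁻¹¹ × 1.898×10²⁷ = 1.267×10¹⁷ m³/s².
r_p = 69910 + 20940 = 90850 km = 9.0850×10⁷ m.
r_a = 69910 + 523000 = 592910 km = 5.9291×10⁸ m.
r = 69910 + 222100 = 2.9201×10⁵ km = 2.920×10⁸ m.
Semi-major axis a = (r_p + r_a)/2 = 3.4188×10⁵ km = 3.419×10⁸ m.
Vis-viva: v² = μ(2/r − 1/a) = 1.267×10¹⁷ × (6.849×10⁻⁹ − 2.925×10⁻⁹) = 4.971×10⁸ m²/s².
v = 22300 m/s = 22.30 km/s.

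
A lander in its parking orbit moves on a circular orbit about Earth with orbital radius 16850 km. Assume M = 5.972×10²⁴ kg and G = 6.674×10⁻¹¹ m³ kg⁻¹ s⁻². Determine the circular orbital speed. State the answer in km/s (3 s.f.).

μ = GM = 6.674×10⁻¹¹ × 5.972×10²⁴ = 3.986×10¹⁴ m³/s².
r = 16850 km = 1.685×10⁷ m.
For a circular orbit v = √(μ/r) = √(3.986×10¹⁴ / 1.685×10⁷) = √(2.365×10⁷) = 4864 m/s.
That is 4.864 km/s.

v ≈ 4.86 km/s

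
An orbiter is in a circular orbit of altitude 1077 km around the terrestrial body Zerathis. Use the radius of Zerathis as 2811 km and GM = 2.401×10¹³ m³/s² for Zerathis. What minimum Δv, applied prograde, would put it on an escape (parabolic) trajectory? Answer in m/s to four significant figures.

r = 2811 + 1077 = 3888.0 km = 3.8880×10⁶ m.
Circular speed v_c = √(μ/r) = 2485 m/s.
Escape speed v_esc = √(2μ/r) = √2 × v_c = 3514 m/s.
Δv = v_esc − v_c = 1029 m/s.

Δv ≈ 1029 m/s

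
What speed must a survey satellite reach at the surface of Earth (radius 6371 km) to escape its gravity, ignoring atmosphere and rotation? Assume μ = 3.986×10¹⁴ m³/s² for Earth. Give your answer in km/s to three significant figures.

v_esc ≈ 11.2 km/s

r = R = 6.371×10⁶ m.
Escape speed v_esc = √(2μ/r) = √(2 × 3.986×10¹⁴ / 6.371×10⁶) = √(1.251×10⁸) = 11190 m/s.
= 11.19 km/s.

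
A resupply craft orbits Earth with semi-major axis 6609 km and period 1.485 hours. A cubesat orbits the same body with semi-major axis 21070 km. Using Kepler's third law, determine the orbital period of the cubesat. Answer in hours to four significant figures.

Kepler's third law: T² ∝ a³, so T₂ = T₁ (a₂/a₁)^(3/2).
a₂/a₁ = 3.188, (a₂/a₁)^(3/2) = 5.692.
T₂ = 1.485 × 5.692 = 8.453 hours.

T₂ ≈ 8.453 hours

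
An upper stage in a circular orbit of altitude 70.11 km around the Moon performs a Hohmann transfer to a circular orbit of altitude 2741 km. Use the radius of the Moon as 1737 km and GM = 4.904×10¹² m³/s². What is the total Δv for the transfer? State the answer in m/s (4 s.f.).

Δv_total ≈ 572.0 m/s

r₁ = 1737 + 70.11 = 1807.1 km = 1.8071×10⁶ m.
r₂ = 1737 + 2741 = 4478.0 km = 4.4780×10⁶ m.
Transfer ellipse a_t = (r₁ + r₂)/2 = 3.143×10⁶ m.
At r₁: circular v_c1 = √(μ/r₁) = 1647 m/s; transfer-perilune v_p = √[μ(2/r₁ − 1/a_t)] = 1966 m/s.
Δv₁ = v_p − v_c1 = 319.1 m/s.
At r₂: circular v_c2 = √(μ/r₂) = 1046 m/s; transfer-apolune v_a = √[μ(2/r₂ − 1/a_t)] = 793.6 m/s.
Δv₂ = v_c2 − v_a = 252.9 m/s.
Total Δv = Δv₁ + Δv₂ = 572.0 m/s.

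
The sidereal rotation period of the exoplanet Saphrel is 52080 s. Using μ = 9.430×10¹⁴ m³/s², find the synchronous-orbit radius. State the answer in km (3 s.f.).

A synchronous orbit has period T, so by Kepler's third law a = (μT²/4π²)^(1/3).
μT²/4π² = 9.430×10¹⁴ × (5.208×10⁴)² / 39.48 = 6.479×10²² m³.
a = 4.016×10⁷ m = 40163 km.

r_sync ≈ 40200 km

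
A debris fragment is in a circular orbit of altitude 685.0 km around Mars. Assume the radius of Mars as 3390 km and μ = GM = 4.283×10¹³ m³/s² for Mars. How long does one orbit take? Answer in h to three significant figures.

r = 3390 + 685.0 = 4075.0 km = 4.0750×10⁶ m.
Kepler's third law: T = 2π√(r³/μ) = 2π√((4.075×10⁶)³ / 4.283×10¹³).
r³/μ = 1.580×10⁶ s², so T = 2π × 1.257×10³ = 7.898×10³ s.
Converting: 7.898×10³ s ÷ 3600 = 2.194 h.

T ≈ 2.19 h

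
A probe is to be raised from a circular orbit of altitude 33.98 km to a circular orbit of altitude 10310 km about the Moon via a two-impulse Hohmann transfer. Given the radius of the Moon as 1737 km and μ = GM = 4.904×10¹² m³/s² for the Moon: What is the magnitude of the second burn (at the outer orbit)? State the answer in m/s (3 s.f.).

Δv ≈ 315 m/s

r₁ = 1737 + 33.98 = 1771.0 km = 1.7710×10⁶ m.
r₂ = 1737 + 10310 = 12047 km = 1.2047×10⁷ m.
Transfer ellipse a_t = (r₁ + r₂)/2 = 6.909×10⁶ m.
At r₁: circular v_c1 = √(μ/r₁) = 1664 m/s; transfer-perilune v_p = √[μ(2/r₁ − 1/a_t)] = 2197 m/s.
At r₂: circular v_c2 = √(μ/r₂) = 638.0 m/s; transfer-apolune v_a = √[μ(2/r₂ − 1/a_t)] = 323.0 m/s.
Δv₂ = v_c2 − v_a = 315.0 m/s.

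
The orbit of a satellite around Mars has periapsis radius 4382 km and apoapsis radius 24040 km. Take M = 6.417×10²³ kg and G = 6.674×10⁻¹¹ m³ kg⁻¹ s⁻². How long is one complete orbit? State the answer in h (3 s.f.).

T ≈ 14.3 h

μ = GM = 6.674×10⁻¹¹ × 6.417×10²³ = 4.283×10¹³ m³/s².
Semi-major axis a = (r_p + r_a)/2 = (4382.0 + 24040)/2 = 14211 km = 1.421×10⁷ m.
By Kepler's third law T = 2π√(a³/μ) = 2π × 8.186×10³ = 5.143×10⁴ s.
= 14.29 h.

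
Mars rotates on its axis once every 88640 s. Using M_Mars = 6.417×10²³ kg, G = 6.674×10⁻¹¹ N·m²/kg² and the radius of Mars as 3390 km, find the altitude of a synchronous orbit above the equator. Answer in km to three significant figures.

μ = GM = 6.674×10⁻¹¹ × 6.417×10²³ = 4.283×10¹³ m³/s².
A synchronous orbit has period T, so by Kepler's third law a = (μT²/4π²)^(1/3).
μT²/4π² = 4.283×10¹³ × (8.864×10⁴)² / 39.48 = 8.524×10²¹ m³.
a = 2.043×10⁷ m = 20427 km.
Altitude h = a − R = 20427 − 3390 = 17037 km.

h_sync ≈ 17000 km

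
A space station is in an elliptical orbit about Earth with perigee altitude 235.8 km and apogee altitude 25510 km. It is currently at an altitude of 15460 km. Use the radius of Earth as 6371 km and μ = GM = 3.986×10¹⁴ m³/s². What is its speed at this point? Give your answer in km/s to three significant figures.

v ≈ 3.98 km/s

r_p = 6371 + 235.8 = 6606.8 km = 6.6068×10⁶ m.
r_a = 6371 + 25510 = 31881 km = 3.1881×10⁷ m.
r = 6371 + 15460 = 21831 km = 2.183×10⁷ m.
Semi-major axis a = (r_p + r_a)/2 = 19244 km = 1.924×10⁷ m.
Vis-viva: v² = μ(2/r − 1/a) = 3.986×10¹⁴ × (9.161×10⁻⁸ − 5.196×10⁻⁸) = 1.580×10⁷ m²/s².
v = 3975 m/s = 3.975 km/s.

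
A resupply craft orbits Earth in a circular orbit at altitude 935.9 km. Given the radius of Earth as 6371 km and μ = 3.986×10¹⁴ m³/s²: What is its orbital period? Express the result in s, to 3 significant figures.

T ≈ 6220 s

r = 6371 + 935.9 = 7306.9 km = 7.3069×10⁶ m.
Kepler's third law: T = 2π√(r³/μ) = 2π√((7.307×10⁶)³ / 3.986×10¹⁴).
r³/μ = 9.787×10⁵ s², so T = 2π × 9.893×10² = 6.216×10³ s.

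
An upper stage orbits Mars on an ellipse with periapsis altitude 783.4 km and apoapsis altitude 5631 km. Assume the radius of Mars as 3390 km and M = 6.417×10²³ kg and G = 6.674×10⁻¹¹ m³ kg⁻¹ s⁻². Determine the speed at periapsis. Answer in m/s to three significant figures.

μ = GM = 6.674×10⁻¹¹ × 6.417×10²³ = 4.283×10¹³ m³/s².
r_p = 3390 + 783.4 = 4173.4 km = 4.1734×10⁶ m.
r_a = 3390 + 5631 = 9021.0 km = 9.0210×10⁶ m.
Semi-major axis a = (r_p + r_a)/2 = 6597.2 km = 6.597×10⁶ m.
Vis-viva: v² = μ(2/r − 1/a) = 4.283×10¹³ × (4.792×10⁻⁷ − 1.516×10⁻⁷) = 1.403×10⁷ m²/s².
v = 3746 m/s.

v ≈ 3750 m/s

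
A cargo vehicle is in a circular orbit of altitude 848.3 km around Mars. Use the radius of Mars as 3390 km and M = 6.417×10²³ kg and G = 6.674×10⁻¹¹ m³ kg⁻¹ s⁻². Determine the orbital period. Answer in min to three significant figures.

T ≈ 140 min

μ = GM = 6.674×10⁻¹¹ × 6.417×10²³ = 4.283×10¹³ m³/s².
r = 3390 + 848.3 = 4238.3 km = 4.2383×10⁶ m.
Kepler's third law: T = 2π√(r³/μ) = 2π√((4.238×10⁶)³ / 4.283×10¹³).
r³/μ = 1.778×10⁶ s², so T = 2π × 1.333×10³ = 8.377×10³ s.
Converting: 8.377×10³ s ÷ 60.00 = 139.6 min.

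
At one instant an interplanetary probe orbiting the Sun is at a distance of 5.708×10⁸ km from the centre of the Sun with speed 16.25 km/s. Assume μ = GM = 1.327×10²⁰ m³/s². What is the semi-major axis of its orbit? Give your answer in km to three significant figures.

r = 5.708×10¹¹ m.
Specific orbital energy ε = v²/2 − μ/r = (16250)²/2 − 1.327×10²⁰/5.708×10¹¹ = -1.004×10⁸ J/kg.
Since ε = −μ/(2a), a = −μ/(2ε) = 6.605×10¹¹ m = 6.6053×10⁸ km.

a ≈ 6.61×10⁸ km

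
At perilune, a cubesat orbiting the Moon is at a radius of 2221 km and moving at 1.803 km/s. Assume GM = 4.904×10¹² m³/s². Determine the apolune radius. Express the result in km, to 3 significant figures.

apolune radius ≈ 6200 km

r_p = 2.221×10⁶ m.
Specific energy ε = v²/2 − μ/r = -5.826×10⁵ J/kg, so a = −μ/(2ε) = 4.209×10⁶ m.
The apsides satisfy r_p + r_a = 2a, so the apolune radius is 2a − r_p = 6.196×10⁶ m = 6196.3 km.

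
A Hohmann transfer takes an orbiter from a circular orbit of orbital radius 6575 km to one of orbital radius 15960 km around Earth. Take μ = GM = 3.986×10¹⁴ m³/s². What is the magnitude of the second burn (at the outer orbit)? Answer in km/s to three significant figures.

Δv ≈ 1.18 km/s

r₁ = 6575 km = 6.575×10⁶ m.
r₂ = 15960 km = 1.596×10⁷ m.
Transfer ellipse a_t = (r₁ + r₂)/2 = 1.127×10⁷ m.
At r₁: circular v_c1 = √(μ/r₁) = 7786 m/s; transfer-perigee v_p = √[μ(2/r₁ − 1/a_t)] = 9267 m/s.
At r₂: circular v_c2 = √(μ/r₂) = 4997 m/s; transfer-apogee v_a = √[μ(2/r₂ − 1/a_t)] = 3818 m/s.
Δv₂ = v_c2 − v_a = 1180 m/s.
= 1.180 km/s.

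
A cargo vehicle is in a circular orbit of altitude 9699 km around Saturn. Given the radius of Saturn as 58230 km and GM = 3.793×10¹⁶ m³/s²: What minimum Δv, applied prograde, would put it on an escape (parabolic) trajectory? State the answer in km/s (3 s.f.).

Δv ≈ 9.79 km/s

r = 58230 + 9699 = 67929 km = 6.7929×10⁷ m.
Circular speed v_c = √(μ/r) = 23630 m/s.
Escape speed v_esc = √(2μ/r) = √2 × v_c = 33420 m/s.
Δv = v_esc − v_c = 9788 m/s = 9.788 km/s.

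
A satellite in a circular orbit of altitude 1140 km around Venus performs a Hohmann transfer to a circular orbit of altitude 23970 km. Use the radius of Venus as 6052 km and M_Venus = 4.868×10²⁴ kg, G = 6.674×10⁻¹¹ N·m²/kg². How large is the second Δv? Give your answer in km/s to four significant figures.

μ = GM = 6.674×10⁻¹¹ × 4.868×10²⁴ = 3.249×10¹⁴ m³/s².
r₁ = 6052 + 1140 = 7192.0 km = 7.1920×10⁶ m.
r₂ = 6052 + 23970 = 30022 km = 3.0022×10⁷ m.
Transfer ellipse a_t = (r₁ + r₂)/2 = 1.861×10⁷ m.
At r₁: circular v_c1 = √(μ/r₁) = 6721 m/s; transfer-periapsis v_p = √[μ(2/r₁ − 1/a_t)] = 8537 m/s.
At r₂: circular v_c2 = √(μ/r₂) = 3290 m/s; transfer-apoapsis v_a = √[μ(2/r₂ − 1/a_t)] = 2045 m/s.
Δv₂ = v_c2 − v_a = 1244 m/s.
= 1.244 km/s.

Δv ≈ 1.244 km/s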